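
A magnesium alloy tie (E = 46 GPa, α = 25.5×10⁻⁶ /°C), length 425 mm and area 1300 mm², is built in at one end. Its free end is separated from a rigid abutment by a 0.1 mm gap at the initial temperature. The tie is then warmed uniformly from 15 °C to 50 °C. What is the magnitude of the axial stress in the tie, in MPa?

σ ≈ 30.2 MPa (compressive)

Free thermal elongation = αΔT L = 25.5×10⁻⁶ × 35 × 425 = 0.3793 mm.
The gap closes (δ_free > 0.1 mm) and the wall then resists a further 0.3793 − 0.1 = 0.2793 mm of expansion.
Compatibility: PL/(AE) = 0.2793 mm, so σ = P/A = E × (0.2793/425) = 30.23 MPa.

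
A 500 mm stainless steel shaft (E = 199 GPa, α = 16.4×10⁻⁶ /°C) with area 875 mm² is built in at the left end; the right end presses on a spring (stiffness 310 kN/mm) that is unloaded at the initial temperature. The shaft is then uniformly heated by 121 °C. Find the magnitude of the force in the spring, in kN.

P ≈ 163 kN

If the spring were absent the shaft would lengthen by αΔT L = 16.4×10⁻⁶ × 121 × 500 = 0.9922 mm.
With a force P in the spring, the elastic change of the shaft is PL/(AE) and that of the spring is P/k; compatibility requires their sum to equal δ_free.
P [ L/(AE) + 1/k ] = δ_free → P [ 500/(875×199×10³) + 1/(310×10³) ] = 0.9922.
P = 0.9922 / 6.097×10⁻⁶ = 162700 N.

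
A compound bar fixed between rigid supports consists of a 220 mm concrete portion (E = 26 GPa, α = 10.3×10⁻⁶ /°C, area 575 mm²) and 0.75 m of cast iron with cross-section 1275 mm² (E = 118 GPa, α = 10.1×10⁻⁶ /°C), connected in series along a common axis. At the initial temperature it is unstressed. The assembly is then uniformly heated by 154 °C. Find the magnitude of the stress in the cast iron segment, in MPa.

If the supports were absent, the total length change would be Σ αᵢΔT Lᵢ = 10.3×10⁻⁶×154×220 + 10.1×10⁻⁶×154×750 = 1.516 mm.
Since the ends are fixed, an axial force P builds up, equal in every segment, with P · Σ Lᵢ/(AᵢEᵢ) = δ_free.
Σ Lᵢ/(AᵢEᵢ) = 220/(575×26×10³) + 750/(1275×118×10³) = 1.97×10⁻⁵ mm/N.
So P = 1.516 / 1.97×10⁻⁵ = 76.93 kN, compressive.
σ_{cast iron} = P / A = 76930 / 1275 = 60.33 MPa.

σ ≈ 60.3 MPa (compressive)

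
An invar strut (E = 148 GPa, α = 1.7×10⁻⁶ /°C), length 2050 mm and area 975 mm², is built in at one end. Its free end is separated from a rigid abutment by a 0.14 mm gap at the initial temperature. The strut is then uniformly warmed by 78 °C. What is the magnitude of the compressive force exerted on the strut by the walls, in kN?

Unrestrained expansion: δ_free = αΔT L = 1.7×10⁻⁶ × 78 × 2050 = 0.2718 mm.
This exceeds the 0.14 mm gap, so the wall pushes back. The portion of expansion that must be recovered elastically is δ_free − gap = 0.2718 − 0.14 = 0.1318 mm.
Compatibility: PL/(AE) = 0.1318 mm, so σ = P/A = E × (0.1318/2050) = 9.517 MPa.
P = σA = 9.517 × 975 = 9.28 kN.

P ≈ 9.28 kN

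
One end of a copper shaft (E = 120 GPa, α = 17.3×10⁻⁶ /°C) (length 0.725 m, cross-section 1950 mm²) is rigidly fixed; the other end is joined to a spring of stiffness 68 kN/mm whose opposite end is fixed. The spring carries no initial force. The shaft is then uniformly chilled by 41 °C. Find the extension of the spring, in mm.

If the spring were absent the shaft would shorten by αΔT L = 17.3×10⁻⁶ × 41 × 725 = 0.5142 mm.
With a force P in the spring, the elastic change of the shaft is PL/(AE) and that of the spring is P/k; compatibility requires their sum to equal δ_free.
P [ L/(AE) + 1/k ] = δ_free → P [ 725/(1950×120×10³) + 1/(68×10³) ] = 0.5142.
P = 0.5142 / 1.78×10⁻⁵ = 28880 N.
Spring extension = P/k = 28880/(68×10³) = 0.4248 mm.

δ ≈ 0.425 mm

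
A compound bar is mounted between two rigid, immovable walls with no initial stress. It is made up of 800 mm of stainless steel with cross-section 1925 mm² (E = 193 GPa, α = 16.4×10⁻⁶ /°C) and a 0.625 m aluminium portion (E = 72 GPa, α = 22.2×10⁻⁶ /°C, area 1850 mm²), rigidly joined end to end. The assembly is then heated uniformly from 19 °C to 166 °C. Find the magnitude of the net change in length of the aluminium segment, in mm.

With the walls removed the bar would change length by δ_free = Σ αᵢΔT Lᵢ = 16.4×10⁻⁶×147×800 + 22.2×10⁻⁶×147×625 = 3.968 mm.
The rigid supports impose zero overall length change; the single axial force P common to all segments must satisfy P Σ Lᵢ/(AᵢEᵢ) = δ_free.
Σ Lᵢ/(AᵢEᵢ) = 800/(1925×193×10³) + 625/(1850×72×10³) = 6.845×10⁻⁶ mm/N.
So P = 3.968 / 6.845×10⁻⁶ = 579.7 kN, compressive.
For the aluminium segment, free thermal change = 22.2×10⁻⁶×147×625 = 2.04 mm and elastic change from P = 579700×625/(1850×72×10³) = 2.72 mm; these oppose, so the net change is 0.68 mm (segment shortens).

|ΔL| ≈ 0.68 mm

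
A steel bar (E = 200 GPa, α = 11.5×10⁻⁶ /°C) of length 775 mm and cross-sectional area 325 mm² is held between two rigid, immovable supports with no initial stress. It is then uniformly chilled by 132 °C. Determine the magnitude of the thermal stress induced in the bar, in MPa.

σ ≈ 304 MPa (tensile)

With length fixed, the mechanical strain must cancel the thermal strain αΔT = 11.5×10⁻⁶ × 132 = 1518×10⁻⁶.
Hence σ = E·αΔT = 200×10³ × 1518×10⁻⁶ = 303.6 MPa, tensile.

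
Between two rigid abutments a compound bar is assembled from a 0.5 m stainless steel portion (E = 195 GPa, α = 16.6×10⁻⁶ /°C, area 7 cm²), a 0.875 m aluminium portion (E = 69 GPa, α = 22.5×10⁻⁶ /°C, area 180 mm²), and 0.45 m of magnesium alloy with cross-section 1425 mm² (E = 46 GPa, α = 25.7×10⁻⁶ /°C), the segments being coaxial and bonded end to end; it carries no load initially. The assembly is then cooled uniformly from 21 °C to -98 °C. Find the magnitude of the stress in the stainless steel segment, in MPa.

σ ≈ 83 MPa (tensile)

With the walls removed the bar would change length by δ_free = Σ αᵢΔT Lᵢ = 16.6×10⁻⁶×119×500 + 22.5×10⁻⁶×119×875 + 25.7×10⁻⁶×119×450 = 4.707 mm.
The walls prevent any net length change, so an axial force P (same in every segment) develops. Compatibility: P · Σ Lᵢ/(AᵢEᵢ) = δ_free.
The series flexibility is Σ Lᵢ/(AᵢEᵢ) = 500/(700×195×10³) + 875/(180×69×10³) + 450/(1425×46×10³) = 8.098×10⁻⁵ mm/N.
P = 4.707 / 8.098×10⁻⁵ = 58120 N = 58.12 kN, tensile.
σ_{stainless steel} = P / A = 58120 / 700 = 83.03 MPa.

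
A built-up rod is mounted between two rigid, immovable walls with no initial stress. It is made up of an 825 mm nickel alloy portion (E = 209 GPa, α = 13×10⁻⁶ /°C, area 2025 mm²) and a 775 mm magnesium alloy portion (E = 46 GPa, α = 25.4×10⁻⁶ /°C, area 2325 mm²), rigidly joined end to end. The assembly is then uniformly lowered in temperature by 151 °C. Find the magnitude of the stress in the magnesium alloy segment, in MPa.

With the walls removed the bar would change length by δ_free = Σ αᵢΔT Lᵢ = 13×10⁻⁶×151×825 + 25.4×10⁻⁶×151×775 = 4.592 mm.
The rigid supports impose zero overall length change; the single axial force P common to all segments must satisfy P Σ Lᵢ/(AᵢEᵢ) = δ_free.
The series flexibility is Σ Lᵢ/(AᵢEᵢ) = 825/(2025×209×10³) + 775/(2325×46×10³) = 9.196×10⁻⁶ mm/N.
Hence P = δ_free / Σ(L/AE) = 4.592/9.196×10⁻⁶ = 499.4 kN (tensile).
σ_{magnesium alloy} = P / A = 499400 / 2325 = 214.8 MPa.

σ ≈ 215 MPa (tensile)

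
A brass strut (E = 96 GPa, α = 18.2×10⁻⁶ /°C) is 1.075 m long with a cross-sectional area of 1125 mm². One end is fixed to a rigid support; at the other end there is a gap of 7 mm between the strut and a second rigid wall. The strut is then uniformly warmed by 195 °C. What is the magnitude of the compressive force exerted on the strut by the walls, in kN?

P ≈ 0 kN

If the wall were absent the strut would grow by αΔT L = 18.2×10⁻⁶ × 195 × 1075 = 3.815 mm.
Since δ_free = 3.82 mm is less than the 7 mm gap, the strut never touches the wall. No axial force develops.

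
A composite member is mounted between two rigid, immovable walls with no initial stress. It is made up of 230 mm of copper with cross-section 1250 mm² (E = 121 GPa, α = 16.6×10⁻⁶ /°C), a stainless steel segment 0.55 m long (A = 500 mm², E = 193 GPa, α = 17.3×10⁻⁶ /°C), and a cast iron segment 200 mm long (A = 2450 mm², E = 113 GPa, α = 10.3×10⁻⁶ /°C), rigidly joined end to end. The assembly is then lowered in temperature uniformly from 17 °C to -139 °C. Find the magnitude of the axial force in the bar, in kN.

With the walls removed the bar would change length by δ_free = Σ αᵢΔT Lᵢ = 16.6×10⁻⁶×156×230 + 17.3×10⁻⁶×156×550 + 10.3×10⁻⁶×156×200 = 2.401 mm.
The rigid supports impose zero overall length change; the single axial force P common to all segments must satisfy P Σ Lᵢ/(AᵢEᵢ) = δ_free.
The series flexibility is Σ Lᵢ/(AᵢEᵢ) = 230/(1250×121×10³) + 550/(500×193×10³) + 200/(2450×113×10³) = 7.943×10⁻⁶ mm/N.
P = 2.401 / 7.943×10⁻⁶ = 302300 N = 302.3 kN, tensile.

P ≈ 302 kN (tensile)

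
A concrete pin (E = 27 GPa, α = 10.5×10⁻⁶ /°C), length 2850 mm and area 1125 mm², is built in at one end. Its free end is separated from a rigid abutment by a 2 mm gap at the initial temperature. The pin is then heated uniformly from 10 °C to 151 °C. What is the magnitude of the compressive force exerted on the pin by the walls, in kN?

P ≈ 23.7 kN

Free thermal elongation = αΔT L = 10.5×10⁻⁶ × 141 × 2850 = 4.219 mm.
After closing the 2 mm clearance, 4.219 − 2 = 2.219 mm of expansion remains to be suppressed by the wall.
So σ = E(δ_free − g)/L = 27×10³ × 2.219/2850 = 21.03 MPa.
Force on the wall = σA = 21.03 × 1125 mm² = 23.65 kN.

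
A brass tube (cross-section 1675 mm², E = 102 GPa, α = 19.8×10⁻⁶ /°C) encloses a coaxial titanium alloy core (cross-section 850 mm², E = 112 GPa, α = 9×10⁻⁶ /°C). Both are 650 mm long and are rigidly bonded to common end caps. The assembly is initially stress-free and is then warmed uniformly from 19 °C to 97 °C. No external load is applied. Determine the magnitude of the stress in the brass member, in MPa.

σ ≈ 30.7 MPa (compressive)

Both members must finish at the same length. With the larger α, the brass tends to over-expand; the plates restrain it, putting the brass in compression and the titanium alloy in tension. With no external load the two internal forces are equal and opposite, magnitude P.
Compatibility of the two members (thermal + elastic change equal): (α₁ − α₂)ΔT = P·[1/(A₁E₁) + 1/(A₂E₂)].
|α₁ − α₂|·ΔT = 10.8×10⁻⁶ × 78 = 0.0008424.
1/(A₁E₁) + 1/(A₂E₂) = 1/(1675×102×10³) + 1/(850×112×10³) = 1.636×10⁻⁸ N⁻¹.
P = 0.0008424 / 1.636×10⁻⁸ = 51500 N = 51.5 kN.
σ_{brass} = P/A₁ = 51500/1675 = 30.75 MPa, compressive.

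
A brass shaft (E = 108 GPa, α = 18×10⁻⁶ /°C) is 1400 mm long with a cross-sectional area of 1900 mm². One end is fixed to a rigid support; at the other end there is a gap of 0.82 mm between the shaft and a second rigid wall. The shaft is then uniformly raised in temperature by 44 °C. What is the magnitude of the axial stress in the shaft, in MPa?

Unrestrained expansion: δ_free = αΔT L = 18×10⁻⁶ × 44 × 1400 = 1.109 mm.
The gap closes (δ_free > 0.82 mm) and the wall then resists a further 1.109 − 0.82 = 0.2888 mm of expansion.
Compatibility: PL/(AE) = 0.2888 mm, so σ = P/A = E × (0.2888/1400) = 22.28 MPa.

σ ≈ 22.3 MPa (compressive)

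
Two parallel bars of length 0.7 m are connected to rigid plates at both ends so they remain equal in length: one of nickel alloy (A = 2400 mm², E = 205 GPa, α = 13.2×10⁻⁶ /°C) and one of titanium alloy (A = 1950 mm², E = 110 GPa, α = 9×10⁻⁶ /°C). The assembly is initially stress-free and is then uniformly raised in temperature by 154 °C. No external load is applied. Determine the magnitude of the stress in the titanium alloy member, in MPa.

The nickel alloy has the larger α, so on heating it would change length more than the titanium alloy if both were free. The rigid plates force a common final length, so the nickel alloy is put into compression and the titanium alloy into tension, with equal and opposite forces P (no external load).
Compatibility of the two members (thermal + elastic change equal): (α₁ − α₂)ΔT = P·[1/(A₁E₁) + 1/(A₂E₂)].
|α₁ − α₂|·ΔT = 4.2×10⁻⁶ × 154 = 0.0006468.
1/(A₁E₁) + 1/(A₂E₂) = 1/(2400×205×10³) + 1/(1950×110×10³) = 6.695×10⁻⁹ N⁻¹.
So P = 0.0006468 / 6.695×10⁻⁹ = 96.62 kN.
σ_{titanium alloy} = P/A₂ = 96620/1950 = 49.55 MPa, tensile.

σ ≈ 49.5 MPa (tensile)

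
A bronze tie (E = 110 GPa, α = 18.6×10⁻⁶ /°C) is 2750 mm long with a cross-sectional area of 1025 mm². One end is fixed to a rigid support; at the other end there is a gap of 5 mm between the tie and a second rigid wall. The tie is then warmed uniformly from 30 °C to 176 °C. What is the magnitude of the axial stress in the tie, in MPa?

σ ≈ 98.7 MPa (compressive)

If the wall were absent the tie would grow by αΔT L = 18.6×10⁻⁶ × 146 × 2750 = 7.468 mm.
The gap closes (δ_free > 5 mm) and the wall then resists a further 7.468 − 5 = 2.468 mm of expansion.
So σ = E(δ_free − g)/L = 110×10³ × 2.468/2750 = 98.72 MPa.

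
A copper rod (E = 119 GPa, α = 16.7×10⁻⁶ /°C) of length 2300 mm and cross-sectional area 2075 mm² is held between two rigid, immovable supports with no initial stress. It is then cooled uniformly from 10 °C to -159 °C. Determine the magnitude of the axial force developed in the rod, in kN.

Full restraint means ε = 0, so the stress is σ = EαΔT = 119×10³ × 16.7×10⁻⁶ × 169 = 335.9 MPa.
Axial force P = σA = 335.9 × 2075 = 696900 N = 696.9 kN, tensile.

P ≈ 697 kN (tensile)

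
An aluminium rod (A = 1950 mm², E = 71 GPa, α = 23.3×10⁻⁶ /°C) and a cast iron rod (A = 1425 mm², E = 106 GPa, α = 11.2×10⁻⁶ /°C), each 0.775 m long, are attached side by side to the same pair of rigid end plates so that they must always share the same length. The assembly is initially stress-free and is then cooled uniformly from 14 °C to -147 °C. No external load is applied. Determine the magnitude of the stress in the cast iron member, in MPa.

σ ≈ 98.8 MPa (compressive)

Both members must finish at the same length. With the larger α, the aluminium tends to over-contract; the plates restrain it, putting the aluminium in tension and the cast iron in compression. With no external load the two internal forces are equal and opposite, magnitude P.
Equating the net (thermal + elastic) strains gives |α₁ − α₂|·ΔT = P·[1/(A₁E₁) + 1/(A₂E₂)].
|α₁ − α₂|·ΔT = 12.1×10⁻⁶ × 161 = 0.001948.
1/(A₁E₁) + 1/(A₂E₂) = 1/(1950×71×10³) + 1/(1425×106×10³) = 1.384×10⁻⁸ N⁻¹.
P = 0.001948 / 1.384×10⁻⁸ = 140700 N = 140.7 kN.
σ_{cast iron} = P/A₂ = 140700/1425 = 98.76 MPa, compressive.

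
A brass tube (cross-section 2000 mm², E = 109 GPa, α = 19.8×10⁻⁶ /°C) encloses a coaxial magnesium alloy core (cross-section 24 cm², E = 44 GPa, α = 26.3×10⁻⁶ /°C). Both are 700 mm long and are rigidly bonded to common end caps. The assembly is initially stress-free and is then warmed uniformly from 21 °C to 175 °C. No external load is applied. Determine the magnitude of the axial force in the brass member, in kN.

P ≈ 71.2 kN (tensile in the brass)

The magnesium alloy has the larger α, so on heating it would change length more than the brass if both were free. The rigid plates force a common final length, so the magnesium alloy is put into compression and the brass into tension, with equal and opposite forces P (no external load).
Equating the net (thermal + elastic) strains gives |α₁ − α₂|·ΔT = P·[1/(A₁E₁) + 1/(A₂E₂)].
|α₁ − α₂|·ΔT = 6.5×10⁻⁶ × 154 = 0.001001.
1/(A₁E₁) + 1/(A₂E₂) = 1/(2000×109×10³) + 1/(2400×44×10³) = 1.406×10⁻⁸ N⁻¹.
P = 0.001001 / 1.406×10⁻⁸ = 71210 N = 71.21 kN.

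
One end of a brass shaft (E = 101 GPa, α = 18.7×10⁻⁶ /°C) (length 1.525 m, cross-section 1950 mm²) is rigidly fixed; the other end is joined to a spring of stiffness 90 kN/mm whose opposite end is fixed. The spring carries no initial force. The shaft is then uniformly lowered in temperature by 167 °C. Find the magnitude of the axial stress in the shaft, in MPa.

σ ≈ 130 MPa (tensile)

Free thermal contraction: δ_free = αΔT L = 18.7×10⁻⁶ × 167 × 1525 = 4.762 mm.
Let P be the tensile force in the spring. The shaft extends elastically by PL/(AE) and the spring stretches by P/k; together these equal δ_free.
So P = δ_free / [L/(AE) + 1/k] = 4.762 / [ 1525/(1950×101×10³) + 1/(90×10³) ].
P = 4.762 / 1.885×10⁻⁵ = 252600 N.
σ = P/A = 252600/1950 = 129.5 MPa.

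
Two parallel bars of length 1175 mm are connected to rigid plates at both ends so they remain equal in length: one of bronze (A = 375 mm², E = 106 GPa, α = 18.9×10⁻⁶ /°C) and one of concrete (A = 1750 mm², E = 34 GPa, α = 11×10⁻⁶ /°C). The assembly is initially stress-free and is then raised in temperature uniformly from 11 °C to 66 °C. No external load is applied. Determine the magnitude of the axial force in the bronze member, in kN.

P ≈ 10.4 kN (compressive in the bronze)

Equilibrium of a rigid end plate with no external load gives equal and opposite internal forces ±P in the two members. Since α_{bronze} > α_{concrete}, heating drives the bronze into compression and the concrete into tension.
Compatibility of the two members (thermal + elastic change equal): (α₁ − α₂)ΔT = P·[1/(A₁E₁) + 1/(A₂E₂)].
|α₁ − α₂|·ΔT = 7.9×10⁻⁶ × 55 = 0.0004345.
1/(A₁E₁) + 1/(A₂E₂) = 1/(375×106×10³) + 1/(1750×34×10³) = 4.196×10⁻⁸ N⁻¹.
P = 0.0004345 / 4.196×10⁻⁸ = 10350 N = 10.35 kN.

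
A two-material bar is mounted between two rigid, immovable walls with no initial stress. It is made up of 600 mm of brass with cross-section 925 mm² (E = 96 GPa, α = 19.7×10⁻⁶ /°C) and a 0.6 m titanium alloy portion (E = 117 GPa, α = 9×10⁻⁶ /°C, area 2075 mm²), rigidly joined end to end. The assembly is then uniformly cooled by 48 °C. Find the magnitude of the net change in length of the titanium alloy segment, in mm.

|ΔL| ≈ 0.0378 mm

With the walls removed the bar would change length by δ_free = Σ αᵢΔT Lᵢ = 19.7×10⁻⁶×48×600 + 9×10⁻⁶×48×600 = 0.8266 mm.
The rigid supports impose zero overall length change; the single axial force P common to all segments must satisfy P Σ Lᵢ/(AᵢEᵢ) = δ_free.
The series flexibility is Σ Lᵢ/(AᵢEᵢ) = 600/(925×96×10³) + 600/(2075×117×10³) = 9.228×10⁻⁶ mm/N.
Hence P = δ_free / Σ(L/AE) = 0.8266/9.228×10⁻⁶ = 89.57 kN (tensile).
For the titanium alloy segment, free thermal change = 9×10⁻⁶×48×600 = 0.2592 mm and elastic change from P = 89570×600/(2075×117×10³) = 0.2214 mm; these oppose, so the net change is 0.0378 mm (segment shortens).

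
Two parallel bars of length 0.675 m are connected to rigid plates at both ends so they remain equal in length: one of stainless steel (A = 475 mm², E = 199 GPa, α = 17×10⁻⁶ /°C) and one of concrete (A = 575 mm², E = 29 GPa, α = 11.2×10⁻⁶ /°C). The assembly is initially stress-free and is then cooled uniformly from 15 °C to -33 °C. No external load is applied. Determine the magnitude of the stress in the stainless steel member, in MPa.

σ ≈ 8.31 MPa (tensile)

The stainless steel has the larger α, so on cooling it would change length more than the concrete if both were free. The rigid plates force a common final length, so the stainless steel is put into tension and the concrete into compression, with equal and opposite forces P (no external load).
Compatibility of the two members (thermal + elastic change equal): (α₁ − α₂)ΔT = P·[1/(A₁E₁) + 1/(A₂E₂)].
|α₁ − α₂|·ΔT = 5.8×10⁻⁶ × 48 = 0.0002784.
1/(A₁E₁) + 1/(A₂E₂) = 1/(475×199×10³) + 1/(575×29×10³) = 7.055×10⁻⁸ N⁻¹.
P = 0.0002784 / 7.055×10⁻⁸ = 3946 N = 3.946 kN.
σ_{stainless steel} = P/A₁ = 3946/475 = 8.308 MPa, tensile.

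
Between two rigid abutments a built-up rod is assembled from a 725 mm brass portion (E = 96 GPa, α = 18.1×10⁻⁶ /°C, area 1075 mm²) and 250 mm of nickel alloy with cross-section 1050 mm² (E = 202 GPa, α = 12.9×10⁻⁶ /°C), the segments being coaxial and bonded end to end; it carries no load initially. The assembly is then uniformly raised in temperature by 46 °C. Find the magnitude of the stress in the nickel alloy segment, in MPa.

σ ≈ 87.3 MPa (compressive)

If the supports were absent, the total length change would be Σ αᵢΔT Lᵢ = 18.1×10⁻⁶×46×725 + 12.9×10⁻⁶×46×250 = 0.752 mm.
The rigid supports impose zero overall length change; the single axial force P common to all segments must satisfy P Σ Lᵢ/(AᵢEᵢ) = δ_free.
Σ Lᵢ/(AᵢEᵢ) = 725/(1075×96×10³) + 250/(1050×202×10³) = 8.204×10⁻⁶ mm/N.
So P = 0.752 / 8.204×10⁻⁶ = 91.66 kN, compressive.
σ_{nickel alloy} = P / A = 91660 / 1050 = 87.3 MPa.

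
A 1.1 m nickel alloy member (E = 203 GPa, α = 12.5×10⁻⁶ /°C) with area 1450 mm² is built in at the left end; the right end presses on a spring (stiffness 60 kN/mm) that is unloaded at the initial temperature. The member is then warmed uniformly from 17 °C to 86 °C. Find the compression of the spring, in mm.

If the spring were absent the member would lengthen by αΔT L = 12.5×10⁻⁶ × 69 × 1100 = 0.9487 mm.
With a force P in the spring, the elastic change of the member is PL/(AE) and that of the spring is P/k; compatibility requires their sum to equal δ_free.
So P = δ_free / [L/(AE) + 1/k] = 0.9487 / [ 1100/(1450×203×10³) + 1/(60×10³) ].
P = 0.9487 / 2.04×10⁻⁵ = 46500 N.
Spring compression = P/k = 46500/(60×10³) = 0.775 mm.

δ ≈ 0.775 mm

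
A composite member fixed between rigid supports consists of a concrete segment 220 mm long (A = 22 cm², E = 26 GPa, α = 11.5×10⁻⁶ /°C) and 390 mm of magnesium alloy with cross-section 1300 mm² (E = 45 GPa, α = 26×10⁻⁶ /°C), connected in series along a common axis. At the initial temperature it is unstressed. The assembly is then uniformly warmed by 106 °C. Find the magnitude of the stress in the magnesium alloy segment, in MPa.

If the supports were absent, the total length change would be Σ αᵢΔT Lᵢ = 11.5×10⁻⁶×106×220 + 26×10⁻⁶×106×390 = 1.343 mm.
The rigid supports impose zero overall length change; the single axial force P common to all segments must satisfy P Σ Lᵢ/(AᵢEᵢ) = δ_free.
The series flexibility is Σ Lᵢ/(AᵢEᵢ) = 220/(2200×26×10³) + 390/(1300×45×10³) = 1.051×10⁻⁵ mm/N.
Hence P = δ_free / Σ(L/AE) = 1.343/1.051×10⁻⁵ = 127.8 kN (compressive).
σ_{magnesium alloy} = P / A = 127800 / 1300 = 98.27 MPa.

σ ≈ 98.3 MPa (compressive)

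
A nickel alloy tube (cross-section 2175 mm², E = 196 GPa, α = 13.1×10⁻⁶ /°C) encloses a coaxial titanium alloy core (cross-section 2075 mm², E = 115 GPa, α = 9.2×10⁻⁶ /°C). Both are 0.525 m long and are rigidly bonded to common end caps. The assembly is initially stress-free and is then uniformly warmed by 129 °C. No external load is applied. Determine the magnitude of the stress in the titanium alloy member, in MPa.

σ ≈ 37.1 MPa (tensile)

The nickel alloy has the larger α, so on heating it would change length more than the titanium alloy if both were free. The rigid plates force a common final length, so the nickel alloy is put into compression and the titanium alloy into tension, with equal and opposite forces P (no external load).
Compatibility of the two members (thermal + elastic change equal): (α₁ − α₂)ΔT = P·[1/(A₁E₁) + 1/(A₂E₂)].
|α₁ − α₂|·ΔT = 3.9×10⁻⁶ × 129 = 0.0005031.
1/(A₁E₁) + 1/(A₂E₂) = 1/(2175×196×10³) + 1/(2075×115×10³) = 6.536×10⁻⁹ N⁻¹.
P = 0.0005031 / 6.536×10⁻⁹ = 76970 N = 76.97 kN.
σ_{titanium alloy} = P/A₂ = 76970/2075 = 37.09 MPa, tensile.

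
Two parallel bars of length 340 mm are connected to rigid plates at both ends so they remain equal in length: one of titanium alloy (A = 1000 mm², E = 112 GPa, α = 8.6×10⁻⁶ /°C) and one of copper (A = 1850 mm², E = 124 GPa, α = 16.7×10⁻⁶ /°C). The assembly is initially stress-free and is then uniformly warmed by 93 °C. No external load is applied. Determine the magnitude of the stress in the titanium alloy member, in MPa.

The copper has the larger α, so on heating it would change length more than the titanium alloy if both were free. The rigid plates force a common final length, so the copper is put into compression and the titanium alloy into tension, with equal and opposite forces P (no external load).
Equating the net (thermal + elastic) strains gives |α₁ − α₂|·ΔT = P·[1/(A₁E₁) + 1/(A₂E₂)].
|α₁ − α₂|·ΔT = 8.1×10⁻⁶ × 93 = 0.0007533.
1/(A₁E₁) + 1/(A₂E₂) = 1/(1000×112×10³) + 1/(1850×124×10³) = 1.329×10⁻⁸ N⁻¹.
So P = 0.0007533 / 1.329×10⁻⁸ = 56.69 kN.
σ_{titanium alloy} = P/A₁ = 56690/1000 = 56.69 MPa, tensile.

σ ≈ 56.7 MPa (tensile)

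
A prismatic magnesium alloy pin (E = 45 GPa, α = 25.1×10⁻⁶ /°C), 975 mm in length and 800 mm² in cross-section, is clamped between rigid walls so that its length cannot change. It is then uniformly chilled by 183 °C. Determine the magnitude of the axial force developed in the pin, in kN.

P ≈ 165 kN (tensile)

Full restraint means ε = 0, so the stress is σ = EαΔT = 45×10³ × 25.1×10⁻⁶ × 183 = 206.7 MPa.
P = AEαΔT = 800 × 45×10³ × 25.1×10⁻⁶ × 183 = 165.4 kN (tensile).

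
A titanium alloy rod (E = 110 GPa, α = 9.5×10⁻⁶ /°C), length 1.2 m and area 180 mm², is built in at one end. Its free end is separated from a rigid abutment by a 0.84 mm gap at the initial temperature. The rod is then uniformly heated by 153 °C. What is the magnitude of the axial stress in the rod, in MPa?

σ ≈ 82.9 MPa (compressive)

Unrestrained expansion: δ_free = αΔT L = 9.5×10⁻⁶ × 153 × 1200 = 1.744 mm.
After closing the 0.84 mm clearance, 1.744 − 0.84 = 0.9042 mm of expansion remains to be suppressed by the wall.
Compatibility: PL/(AE) = 0.9042 mm, so σ = P/A = E × (0.9042/1200) = 82.88 MPa.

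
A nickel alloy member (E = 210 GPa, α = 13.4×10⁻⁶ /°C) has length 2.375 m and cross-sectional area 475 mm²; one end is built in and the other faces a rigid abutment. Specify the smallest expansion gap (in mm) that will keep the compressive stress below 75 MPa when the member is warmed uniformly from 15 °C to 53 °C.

g ≈ 0.361 mm

Free expansion if unrestrained: δ_free = αΔT L = 13.4×10⁻⁶ × 38 × 2375 = 1.209 mm.
A stress of 75 MPa corresponds to the wall pushing the member back by σL/E = 75×2375/(210×10³) = 0.8482 mm.
The gap must absorb the remainder: g_min = 1.209 − 0.8482 = 0.3611 mm.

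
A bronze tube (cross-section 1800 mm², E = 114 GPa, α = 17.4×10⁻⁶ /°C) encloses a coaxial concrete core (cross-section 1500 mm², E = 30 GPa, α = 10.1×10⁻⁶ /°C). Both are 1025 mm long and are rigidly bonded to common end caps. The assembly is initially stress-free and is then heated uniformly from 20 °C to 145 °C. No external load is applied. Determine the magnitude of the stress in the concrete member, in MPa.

σ ≈ 22.5 MPa (tensile)

Both members must finish at the same length. With the larger α, the bronze tends to over-expand; the plates restrain it, putting the bronze in compression and the concrete in tension. With no external load the two internal forces are equal and opposite, magnitude P.
Setting the final lengths equal and cancelling L: (α₁ − α₂)ΔT = P/(A₁E₁) + P/(A₂E₂).
|α₁ − α₂|·ΔT = 7.3×10⁻⁶ × 125 = 0.0009125.
1/(A₁E₁) + 1/(A₂E₂) = 1/(1800×114×10³) + 1/(1500×30×10³) = 2.71×10⁻⁸ N⁻¹.
So P = 0.0009125 / 2.71×10⁻⁸ = 33.68 kN.
σ_{concrete} = P/A₂ = 33680/1500 = 22.45 MPa, tensile.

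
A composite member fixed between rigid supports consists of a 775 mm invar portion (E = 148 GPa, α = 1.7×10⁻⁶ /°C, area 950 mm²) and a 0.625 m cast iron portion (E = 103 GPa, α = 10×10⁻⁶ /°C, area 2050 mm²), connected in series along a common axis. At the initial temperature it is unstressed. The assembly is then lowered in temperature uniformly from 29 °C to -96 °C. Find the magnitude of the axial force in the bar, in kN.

P ≈ 112 kN (tensile)

Free thermal contraction of the whole bar: Σ αᵢΔT Lᵢ = 1.7×10⁻⁶×125×775 + 10×10⁻⁶×125×625 = 0.9459 mm.
Since the ends are fixed, an axial force P builds up, equal in every segment, with P · Σ Lᵢ/(AᵢEᵢ) = δ_free.
Σ Lᵢ/(AᵢEᵢ) = 775/(950×148×10³) + 625/(2050×103×10³) = 8.472×10⁻⁶ mm/N.
Hence P = δ_free / Σ(L/AE) = 0.9459/8.472×10⁻⁶ = 111.7 kN (tensile).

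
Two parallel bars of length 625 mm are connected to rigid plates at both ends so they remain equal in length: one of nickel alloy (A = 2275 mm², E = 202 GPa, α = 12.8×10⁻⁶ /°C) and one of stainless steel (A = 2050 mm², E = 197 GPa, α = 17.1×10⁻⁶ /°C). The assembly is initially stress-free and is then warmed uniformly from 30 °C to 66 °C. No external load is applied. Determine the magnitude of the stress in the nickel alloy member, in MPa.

σ ≈ 14.6 MPa (tensile)

Equilibrium of a rigid end plate with no external load gives equal and opposite internal forces ±P in the two members. Since α_{stainless steel} > α_{nickel alloy}, heating drives the stainless steel into compression and the nickel alloy into tension.
Compatibility of the two members (thermal + elastic change equal): (α₁ − α₂)ΔT = P·[1/(A₁E₁) + 1/(A₂E₂)].
|α₁ − α₂|·ΔT = 4.3×10⁻⁶ × 36 = 0.0001548.
1/(A₁E₁) + 1/(A₂E₂) = 1/(2275×202×10³) + 1/(2050×197×10³) = 4.652×10⁻⁹ N⁻¹.
P = 0.0001548 / 4.652×10⁻⁹ = 33270 N = 33.27 kN.
σ_{nickel alloy} = P/A₁ = 33270/2275 = 14.63 MPa, tensile.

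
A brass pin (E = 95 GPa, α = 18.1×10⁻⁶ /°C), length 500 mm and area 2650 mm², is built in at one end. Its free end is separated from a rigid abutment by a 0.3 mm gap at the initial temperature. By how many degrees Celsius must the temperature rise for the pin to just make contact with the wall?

The gap closes when αΔT L = 0.3 mm, since the pin is still unstressed at that instant.
So ΔT = g/(αL) = 0.3/(18.1×10⁻⁶ × 500) = 33.15 °C.

ΔT ≈ 33.1 °C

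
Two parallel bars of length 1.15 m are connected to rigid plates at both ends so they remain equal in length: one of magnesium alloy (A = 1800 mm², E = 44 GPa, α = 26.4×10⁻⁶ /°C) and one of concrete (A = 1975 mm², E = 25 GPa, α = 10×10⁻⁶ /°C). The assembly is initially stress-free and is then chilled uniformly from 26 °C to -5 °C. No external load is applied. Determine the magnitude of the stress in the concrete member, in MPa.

σ ≈ 7.83 MPa (compressive)

The magnesium alloy has the larger α, so on cooling it would change length more than the concrete if both were free. The rigid plates force a common final length, so the magnesium alloy is put into tension and the concrete into compression, with equal and opposite forces P (no external load).
Equating the net (thermal + elastic) strains gives |α₁ − α₂|·ΔT = P·[1/(A₁E₁) + 1/(A₂E₂)].
|α₁ − α₂|·ΔT = 16.4×10⁻⁶ × 31 = 0.0005084.
1/(A₁E₁) + 1/(A₂E₂) = 1/(1800×44×10³) + 1/(1975×25×10³) = 3.288×10⁻⁸ N⁻¹.
P = 0.0005084 / 3.288×10⁻⁸ = 15460 N = 15.46 kN.
σ_{concrete} = P/A₂ = 15460/1975 = 7.829 MPa, compressive.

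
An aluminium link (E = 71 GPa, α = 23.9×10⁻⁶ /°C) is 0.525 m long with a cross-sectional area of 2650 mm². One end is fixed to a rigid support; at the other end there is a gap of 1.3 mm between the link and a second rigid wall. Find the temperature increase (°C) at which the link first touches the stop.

ΔT ≈ 104 °C

Contact occurs when the free expansion equals the gap: αΔT L = 1.3 mm.
So ΔT = g/(αL) = 1.3/(23.9×10⁻⁶ × 525) = 103.6 °C.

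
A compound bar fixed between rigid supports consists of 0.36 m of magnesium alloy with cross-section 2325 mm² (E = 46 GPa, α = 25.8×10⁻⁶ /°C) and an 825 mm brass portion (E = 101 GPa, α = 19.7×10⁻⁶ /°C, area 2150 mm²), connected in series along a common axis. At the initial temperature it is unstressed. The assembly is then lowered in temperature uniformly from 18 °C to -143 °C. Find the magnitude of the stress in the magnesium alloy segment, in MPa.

σ ≈ 247 MPa (tensile)

If the supports were absent, the total length change would be Σ αᵢΔT Lᵢ = 25.8×10⁻⁶×161×360 + 19.7×10⁻⁶×161×825 = 4.112 mm.
The walls prevent any net length change, so an axial force P (same in every segment) develops. Compatibility: P · Σ Lᵢ/(AᵢEᵢ) = δ_free.
The series flexibility is Σ Lᵢ/(AᵢEᵢ) = 360/(2325×46×10³) + 825/(2150×101×10³) = 7.165×10⁻⁶ mm/N.
So P = 4.112 / 7.165×10⁻⁶ = 573.9 kN, tensile.
σ_{magnesium alloy} = P / A = 573900 / 2325 = 246.8 MPa.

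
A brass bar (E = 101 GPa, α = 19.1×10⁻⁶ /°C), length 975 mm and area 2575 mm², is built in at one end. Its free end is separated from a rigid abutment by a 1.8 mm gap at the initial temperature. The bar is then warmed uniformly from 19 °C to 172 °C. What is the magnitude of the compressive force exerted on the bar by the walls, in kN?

P ≈ 280 kN

Free thermal elongation = αΔT L = 19.1×10⁻⁶ × 153 × 975 = 2.849 mm.
This exceeds the 1.8 mm gap, so the wall pushes back. The portion of expansion that must be recovered elastically is δ_free − gap = 2.849 − 1.8 = 1.049 mm.
That suppressed elongation corresponds to σ = E·Δ/L = 101×10³ × 1.049/975 = 108.7 MPa.
P = σA = 108.7 × 2575 = 279.9 kN.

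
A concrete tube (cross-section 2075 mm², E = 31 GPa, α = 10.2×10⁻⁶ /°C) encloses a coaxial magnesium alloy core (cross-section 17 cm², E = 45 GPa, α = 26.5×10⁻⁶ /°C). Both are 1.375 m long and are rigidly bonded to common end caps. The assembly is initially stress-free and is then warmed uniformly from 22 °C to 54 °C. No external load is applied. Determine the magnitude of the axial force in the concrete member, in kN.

P ≈ 18.2 kN (tensile in the concrete)

The magnesium alloy has the larger α, so on heating it would change length more than the concrete if both were free. The rigid plates force a common final length, so the magnesium alloy is put into compression and the concrete into tension, with equal and opposite forces P (no external load).
Compatibility of the two members (thermal + elastic change equal): (α₁ − α₂)ΔT = P·[1/(A₁E₁) + 1/(A₂E₂)].
|α₁ − α₂|·ΔT = 16.3×10⁻⁶ × 32 = 0.0005216.
1/(A₁E₁) + 1/(A₂E₂) = 1/(2075×31×10³) + 1/(1700×45×10³) = 2.862×10⁻⁸ N⁻¹.
So P = 0.0005216 / 2.862×10⁻⁸ = 18.23 kN.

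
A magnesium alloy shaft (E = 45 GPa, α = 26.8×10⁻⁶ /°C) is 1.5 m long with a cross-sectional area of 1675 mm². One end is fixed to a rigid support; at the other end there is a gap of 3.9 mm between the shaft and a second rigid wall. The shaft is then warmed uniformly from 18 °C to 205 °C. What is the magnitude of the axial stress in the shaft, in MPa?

σ ≈ 109 MPa (compressive)

Unrestrained expansion: δ_free = αΔT L = 26.8×10⁻⁶ × 187 × 1500 = 7.517 mm.
The gap closes (δ_free > 3.9 mm) and the wall then resists a further 7.517 − 3.9 = 3.617 mm of expansion.
That suppressed elongation corresponds to σ = E·Δ/L = 45×10³ × 3.617/1500 = 108.5 MPa.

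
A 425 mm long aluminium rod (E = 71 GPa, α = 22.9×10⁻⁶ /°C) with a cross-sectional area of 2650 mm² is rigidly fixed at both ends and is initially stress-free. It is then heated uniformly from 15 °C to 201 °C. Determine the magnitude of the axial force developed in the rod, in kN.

Full restraint means ε = 0, so the stress is σ = EαΔT = 71×10³ × 22.9×10⁻⁶ × 186 = 302.4 MPa.
Then P = σA = 302.4 × 2650 mm² = 801.4 kN, compressive.

P ≈ 801 kN (compressive)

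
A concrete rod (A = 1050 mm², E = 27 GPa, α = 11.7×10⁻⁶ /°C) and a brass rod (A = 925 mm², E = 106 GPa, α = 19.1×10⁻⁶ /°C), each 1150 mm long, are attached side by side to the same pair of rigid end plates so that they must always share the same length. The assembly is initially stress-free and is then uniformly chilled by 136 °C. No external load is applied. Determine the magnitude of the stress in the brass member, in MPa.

The brass has the larger α, so on cooling it would change length more than the concrete if both were free. The rigid plates force a common final length, so the brass is put into tension and the concrete into compression, with equal and opposite forces P (no external load).
Equating the net (thermal + elastic) strains gives |α₁ − α₂|·ΔT = P·[1/(A₁E₁) + 1/(A₂E₂)].
|α₁ − α₂|·ΔT = 7.4×10⁻⁶ × 136 = 0.001006.
1/(A₁E₁) + 1/(A₂E₂) = 1/(1050×27×10³) + 1/(925×106×10³) = 4.547×10⁻⁸ N⁻¹.
So P = 0.001006 / 4.547×10⁻⁸ = 22.13 kN.
σ_{brass} = P/A₂ = 22130/925 = 23.93 MPa, tensile.

σ ≈ 23.9 MPa (tensile)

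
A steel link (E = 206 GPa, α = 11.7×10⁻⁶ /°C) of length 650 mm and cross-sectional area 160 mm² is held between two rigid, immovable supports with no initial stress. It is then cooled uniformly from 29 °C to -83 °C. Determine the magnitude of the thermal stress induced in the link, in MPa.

With length fixed, the mechanical strain must cancel the thermal strain αΔT = 11.7×10⁻⁶ × 112 = 1310.4×10⁻⁶.
σ = EαΔT = 206×10³ × 11.7×10⁻⁶ × 112 = 269.9 MPa (tensile; the link is trying to contract).

σ ≈ 270 MPa (tensile)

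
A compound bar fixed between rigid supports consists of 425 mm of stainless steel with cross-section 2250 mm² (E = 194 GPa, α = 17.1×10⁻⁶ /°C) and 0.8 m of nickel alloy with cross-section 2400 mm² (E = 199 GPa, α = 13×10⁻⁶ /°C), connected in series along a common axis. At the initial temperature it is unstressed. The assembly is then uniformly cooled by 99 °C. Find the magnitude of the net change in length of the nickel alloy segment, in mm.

|ΔL| ≈ 0.0765 mm

If the supports were absent, the total length change would be Σ αᵢΔT Lᵢ = 17.1×10⁻⁶×99×425 + 13×10⁻⁶×99×800 = 1.749 mm.
The walls prevent any net length change, so an axial force P (same in every segment) develops. Compatibility: P · Σ Lᵢ/(AᵢEᵢ) = δ_free.
Σ Lᵢ/(AᵢEᵢ) = 425/(2250×194×10³) + 800/(2400×199×10³) = 2.649×10⁻⁶ mm/N.
So P = 1.749 / 2.649×10⁻⁶ = 660.4 kN, tensile.
For the nickel alloy segment, free thermal change = 13×10⁻⁶×99×800 = 1.03 mm and elastic change from P = 660400×800/(2400×199×10³) = 1.106 mm; these oppose, so the net change is 0.0765 mm (segment lengthens).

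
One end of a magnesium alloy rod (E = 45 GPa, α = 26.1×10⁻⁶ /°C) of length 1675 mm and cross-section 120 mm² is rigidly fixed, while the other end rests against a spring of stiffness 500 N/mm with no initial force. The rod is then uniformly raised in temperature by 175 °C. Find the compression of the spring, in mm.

δ ≈ 6.62 mm

If the spring were absent the rod would lengthen by αΔT L = 26.1×10⁻⁶ × 175 × 1675 = 7.651 mm.
Let P be the compressive force at the spring. The rod shortens elastically by PL/(AE) and the spring compresses by P/k; together these equal δ_free.
P [ L/(AE) + 1/k ] = δ_free → P [ 1675/(120×45×10³) + 1/(500) ] = 7.651.
P = 7.651 / 0.00231 = 3312 N.
Spring compression = P/k = 3312/(500) = 6.623 mm.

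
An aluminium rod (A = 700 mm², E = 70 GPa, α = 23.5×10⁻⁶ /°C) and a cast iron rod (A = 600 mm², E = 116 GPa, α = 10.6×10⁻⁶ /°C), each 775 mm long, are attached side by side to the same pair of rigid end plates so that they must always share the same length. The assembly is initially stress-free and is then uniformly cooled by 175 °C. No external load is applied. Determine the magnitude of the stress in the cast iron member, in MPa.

Equilibrium of a rigid end plate with no external load gives equal and opposite internal forces ±P in the two members. Since α_{aluminium} > α_{cast iron}, cooling drives the aluminium into tension and the cast iron into compression.
Compatibility of the two members (thermal + elastic change equal): (α₁ − α₂)ΔT = P·[1/(A₁E₁) + 1/(A₂E₂)].
|α₁ − α₂|·ΔT = 12.9×10⁻⁶ × 175 = 0.002257.
1/(A₁E₁) + 1/(A₂E₂) = 1/(700×70×10³) + 1/(600×116×10³) = 3.478×10⁻⁸ N⁻¹.
So P = 0.002257 / 3.478×10⁻⁸ = 64.92 kN.
σ_{cast iron} = P/A₂ = 64920/600 = 108.2 MPa, compressive.

σ ≈ 108 MPa (compressive)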